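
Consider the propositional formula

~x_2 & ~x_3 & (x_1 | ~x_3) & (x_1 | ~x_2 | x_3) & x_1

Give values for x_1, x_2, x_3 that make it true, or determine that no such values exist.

Unit clause (~x_2) forces x_2 = False.
Unit clause (~x_3) forces x_3 = False.
Unit clause (x_1) forces x_1 = True.
Check each clause:
  (~x_2): ~x_2 holds.
  (~x_3): ~x_3 holds.
  (x_1 | ~x_3): x_1 holds.
  (x_1 | ~x_2 | x_3): x_1 holds.
  (x_1): x_1 holds.
All clauses satisfied.

x_1=T, x_2=F, x_3=F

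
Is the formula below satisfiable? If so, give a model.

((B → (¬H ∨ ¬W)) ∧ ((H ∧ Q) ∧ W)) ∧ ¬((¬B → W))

Case W = True: the conjunct ¬((¬B → W)) becomes ¬((¬B → True)) = False.
Case W = False: the conjunct W is False.
Both cases fail — unsatisfiable.

Unsatisfiable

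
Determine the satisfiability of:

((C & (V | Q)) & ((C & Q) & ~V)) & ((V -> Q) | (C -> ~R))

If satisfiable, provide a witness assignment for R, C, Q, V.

R=F, C=T, Q=T, V=F

  (C & (V | Q)) & ((C & Q) & ~V) = True
    C & (V | Q) = True
      V | Q = True
    (C & Q) & ~V = True
      C & Q = True
      ~V = True
  (V -> Q) | (C -> ~R) = True
    V -> Q = True
    C -> ~R = True
      ~R = True
Both conjuncts True, so the formula holds.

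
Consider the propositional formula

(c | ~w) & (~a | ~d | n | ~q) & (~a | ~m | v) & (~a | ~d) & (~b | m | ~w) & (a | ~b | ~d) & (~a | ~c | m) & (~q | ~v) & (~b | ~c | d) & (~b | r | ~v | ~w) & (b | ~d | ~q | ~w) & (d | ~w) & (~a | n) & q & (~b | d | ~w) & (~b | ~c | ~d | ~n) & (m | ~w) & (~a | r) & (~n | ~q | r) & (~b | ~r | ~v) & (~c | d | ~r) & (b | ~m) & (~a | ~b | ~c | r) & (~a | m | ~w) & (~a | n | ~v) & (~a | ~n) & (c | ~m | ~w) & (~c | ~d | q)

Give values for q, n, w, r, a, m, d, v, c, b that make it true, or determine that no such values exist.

q=T, n=T, w=F, r=T, a=F, m=F, d=T, v=F, c=T, b=F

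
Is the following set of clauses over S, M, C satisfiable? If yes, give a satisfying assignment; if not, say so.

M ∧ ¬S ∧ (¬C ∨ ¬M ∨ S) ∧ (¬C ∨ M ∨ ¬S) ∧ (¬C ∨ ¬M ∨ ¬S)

S=F; M=T; C=F

Unit clause (M) forces M = True.
Unit clause (¬S) forces S = False.
In (¬C ∨ ¬M ∨ S) only ¬C is left, so C = False.
Check each clause:
  (M): M holds.
  (¬S): ¬S holds.
  (¬C ∨ ¬M ∨ S): ¬C holds.
  (¬C ∨ M ∨ ¬S): ¬C holds.
  (¬C ∨ ¬M ∨ ¬S): ¬C holds.
All clauses satisfied.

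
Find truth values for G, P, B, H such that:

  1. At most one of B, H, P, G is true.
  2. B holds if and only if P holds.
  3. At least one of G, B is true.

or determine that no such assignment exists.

G: True; P: False; B: False; H: False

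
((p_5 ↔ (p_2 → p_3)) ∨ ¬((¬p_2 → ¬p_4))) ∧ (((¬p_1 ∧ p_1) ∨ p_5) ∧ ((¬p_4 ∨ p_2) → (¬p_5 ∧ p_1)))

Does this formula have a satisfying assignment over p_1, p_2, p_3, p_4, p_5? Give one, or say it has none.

p_1 = False, p_2 = False, p_3 = True, p_4 = True, p_5 = True

  (p_5 ↔ (p_2 → p_3)) ∨ ¬((¬p_2 → ¬p_4)) = True
    p_5 ↔ (p_2 → p_3) = True
      p_2 → p_3 = True
    ¬((¬p_2 → ¬p_4)) = True
      ¬p_2 → ¬p_4 = False
        ¬p_2 = True
        ¬p_4 = False
  ((¬p_1 ∧ p_1) ∨ p_5) ∧ ((¬p_4 ∨ p_2) → (¬p_5 ∧ p_1)) = True
    (¬p_1 ∧ p_1) ∨ p_5 = True
      ¬p_1 ∧ p_1 = False
        ¬p_1 = True
    (¬p_4 ∨ p_2) → (¬p_5 ∧ p_1) = True
      ¬p_4 ∨ p_2 = False
        ¬p_4 = False
      ¬p_5 ∧ p_1 = False
        ¬p_5 = False
Both conjuncts True, so the formula holds.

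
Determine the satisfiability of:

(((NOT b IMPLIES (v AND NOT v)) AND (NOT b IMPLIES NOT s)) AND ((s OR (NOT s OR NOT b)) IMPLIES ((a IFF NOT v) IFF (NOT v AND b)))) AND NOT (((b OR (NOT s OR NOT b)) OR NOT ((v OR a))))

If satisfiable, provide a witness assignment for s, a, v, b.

UNSATISFIABLE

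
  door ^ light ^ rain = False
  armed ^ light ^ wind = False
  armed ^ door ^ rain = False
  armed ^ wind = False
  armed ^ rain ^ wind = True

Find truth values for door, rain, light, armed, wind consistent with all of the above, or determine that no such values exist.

door = True, rain = True, light = False, armed = False, wind = False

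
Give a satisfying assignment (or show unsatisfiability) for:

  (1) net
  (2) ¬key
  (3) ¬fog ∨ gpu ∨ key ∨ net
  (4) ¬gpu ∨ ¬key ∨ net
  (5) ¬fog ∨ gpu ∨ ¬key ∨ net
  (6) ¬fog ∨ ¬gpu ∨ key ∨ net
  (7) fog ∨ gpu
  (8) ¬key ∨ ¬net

Unit clause (net) forces net = True.
Unit clause (¬key) forces key = False.
Set gpu = False.
  then (fog ∨ gpu) forces fog = True.
Check each clause:
  (net): net holds.
  (¬key): ¬key holds.
  (¬fog ∨ gpu ∨ key ∨ net): net holds.
  (¬gpu ∨ ¬key ∨ net): ¬gpu holds.
  (¬fog ∨ gpu ∨ ¬key ∨ net): ¬key holds.
  (¬fog ∨ ¬gpu ∨ key ∨ net): ¬gpu holds.
  (fog ∨ gpu): fog holds.
  (¬key ∨ ¬net): ¬key holds.
All clauses satisfied.

net: True, gpu: False, key: False, fog: True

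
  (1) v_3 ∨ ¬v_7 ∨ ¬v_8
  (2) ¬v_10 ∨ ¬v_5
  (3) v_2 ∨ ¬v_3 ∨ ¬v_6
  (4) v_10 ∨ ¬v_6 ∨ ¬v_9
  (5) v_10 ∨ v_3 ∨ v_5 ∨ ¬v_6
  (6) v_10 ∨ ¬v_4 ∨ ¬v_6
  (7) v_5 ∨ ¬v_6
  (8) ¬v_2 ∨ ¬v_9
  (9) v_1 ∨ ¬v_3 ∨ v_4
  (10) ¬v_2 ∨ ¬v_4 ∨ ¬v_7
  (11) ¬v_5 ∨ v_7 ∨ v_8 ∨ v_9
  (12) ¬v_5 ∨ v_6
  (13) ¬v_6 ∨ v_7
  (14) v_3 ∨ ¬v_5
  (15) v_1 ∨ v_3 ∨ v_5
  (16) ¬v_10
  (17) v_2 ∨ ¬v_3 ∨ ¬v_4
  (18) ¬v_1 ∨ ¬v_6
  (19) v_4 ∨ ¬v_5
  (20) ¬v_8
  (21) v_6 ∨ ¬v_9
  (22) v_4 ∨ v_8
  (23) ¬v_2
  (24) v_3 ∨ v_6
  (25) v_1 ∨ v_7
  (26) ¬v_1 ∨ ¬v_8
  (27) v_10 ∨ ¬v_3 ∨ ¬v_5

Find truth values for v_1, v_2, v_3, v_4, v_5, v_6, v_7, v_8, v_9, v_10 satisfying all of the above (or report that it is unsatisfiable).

Case v_2 = True:
  Clause (¬v_2) is falsified — contradiction.
Case v_2 = False:
  (¬v_10) forces v_10 = False.
  (¬v_8) forces v_8 = False.
  (v_4 ∨ v_8) forces v_4 = True.
  (v_10 ∨ ¬v_4 ∨ ¬v_6) forces v_6 = False.
  (¬v_5 ∨ v_6) forces v_5 = False.
  (v_2 ∨ ¬v_3 ∨ ¬v_4) forces v_3 = False.
  Clause (v_3 ∨ v_6) is falsified — contradiction.
Both cases fail, so the formula is unsatisfiable.

Unsatisfiable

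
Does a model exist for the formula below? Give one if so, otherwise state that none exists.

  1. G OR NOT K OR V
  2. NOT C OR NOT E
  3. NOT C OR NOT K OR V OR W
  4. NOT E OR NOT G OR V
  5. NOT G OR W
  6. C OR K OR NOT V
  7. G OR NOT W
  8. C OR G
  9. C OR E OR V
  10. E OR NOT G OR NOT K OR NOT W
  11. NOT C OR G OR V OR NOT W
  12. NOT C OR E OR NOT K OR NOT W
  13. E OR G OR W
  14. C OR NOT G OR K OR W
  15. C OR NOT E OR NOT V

Set K = False.
Try W = False:
  (NOT G OR W) forces G = False.
  (C OR G) forces C = True.
  (NOT C OR NOT E) forces E = False.
  clause (E OR G OR W) is falsified — backtrack.
So W = True.
  then (G OR NOT W) forces G = True.
Set E = False.
Try C = False:
  (C OR K OR NOT V) forces V = False.
  clause (C OR E OR V) is falsified — backtrack.
So C = True.
Set V = True.
All clauses satisfied.

K=F, W=T, E=F, C=T, V=T, G=T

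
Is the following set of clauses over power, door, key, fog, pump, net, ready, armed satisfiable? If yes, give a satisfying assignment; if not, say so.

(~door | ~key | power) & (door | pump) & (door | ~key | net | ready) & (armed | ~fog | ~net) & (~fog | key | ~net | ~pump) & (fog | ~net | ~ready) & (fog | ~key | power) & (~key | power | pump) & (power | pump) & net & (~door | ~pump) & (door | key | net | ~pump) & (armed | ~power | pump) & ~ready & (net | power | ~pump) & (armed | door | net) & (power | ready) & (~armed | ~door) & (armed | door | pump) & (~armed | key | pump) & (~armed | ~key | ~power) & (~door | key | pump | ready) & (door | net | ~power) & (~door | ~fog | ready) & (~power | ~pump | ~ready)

power = True, door = False, key = True, fog = False, pump = True, net = True, ready = False, armed = False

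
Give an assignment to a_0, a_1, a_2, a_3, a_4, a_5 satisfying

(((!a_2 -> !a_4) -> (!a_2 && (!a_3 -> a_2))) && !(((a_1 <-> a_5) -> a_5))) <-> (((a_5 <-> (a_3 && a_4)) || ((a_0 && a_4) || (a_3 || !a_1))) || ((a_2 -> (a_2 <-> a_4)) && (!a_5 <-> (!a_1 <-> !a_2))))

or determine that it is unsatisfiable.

a_0=F, a_1=F, a_2=F, a_3=F, a_4=T, a_5=F

  (((!a_2 -> !a_4) -> (!a_2 && (!a_3 -> a_2))) && !(((a_1 <-> a_5) -> a_5))) <-> (((a_5 <-> (a_3 && a_4)) || ((a_0 && a_4) || (a_3 || !a_1))) || ((a_2 -> (a_2 <-> a_4)) && (!a_5 <-> (!a_1 <-> !a_2)))) = True
    ((!a_2 -> !a_4) -> (!a_2 && (!a_3 -> a_2))) && !(((a_1 <-> a_5) -> a_5)) = True
      (!a_2 -> !a_4) -> (!a_2 && (!a_3 -> a_2)) = True
        !a_2 -> !a_4 = False
          !a_2 = True
          !a_4 = False
        !a_2 && (!a_3 -> a_2) = False
          !a_2 = True
          !a_3 -> a_2 = False
            !a_3 = True
      !(((a_1 <-> a_5) -> a_5)) = True
        (a_1 <-> a_5) -> a_5 = False
          a_1 <-> a_5 = True
    ((a_5 <-> (a_3 && a_4)) || ((a_0 && a_4) || (a_3 || !a_1))) || ((a_2 -> (a_2 <-> a_4)) && (!a_5 <-> (!a_1 <-> !a_2))) = True
      (a_5 <-> (a_3 && a_4)) || ((a_0 && a_4) || (a_3 || !a_1)) = True
        a_5 <-> (a_3 && a_4) = True
          a_3 && a_4 = False
        (a_0 && a_4) || (a_3 || !a_1) = True
          a_0 && a_4 = False
          a_3 || !a_1 = True
            !a_1 = True
      (a_2 -> (a_2 <-> a_4)) && (!a_5 <-> (!a_1 <-> !a_2)) = True
        a_2 -> (a_2 <-> a_4) = True
          a_2 <-> a_4 = False
        !a_5 <-> (!a_1 <-> !a_2) = True
          !a_5 = True
          !a_1 <-> !a_2 = True
            !a_1 = True
            !a_2 = True
The formula evaluates to True.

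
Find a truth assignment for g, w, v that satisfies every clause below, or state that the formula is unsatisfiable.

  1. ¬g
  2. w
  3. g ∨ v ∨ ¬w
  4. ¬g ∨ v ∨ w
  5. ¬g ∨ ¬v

Unit clause (¬g) forces g = False.
Unit clause (w) forces w = True.
In (g ∨ v ∨ ¬w) only v is left, so v = True.
Check each clause:
  (¬g): ¬g holds.
  (w): w holds.
  (g ∨ v ∨ ¬w): v holds.
  (¬g ∨ v ∨ w): ¬g holds.
  (¬g ∨ ¬v): ¬g holds.
All clauses satisfied.

g = False; w = True; v = True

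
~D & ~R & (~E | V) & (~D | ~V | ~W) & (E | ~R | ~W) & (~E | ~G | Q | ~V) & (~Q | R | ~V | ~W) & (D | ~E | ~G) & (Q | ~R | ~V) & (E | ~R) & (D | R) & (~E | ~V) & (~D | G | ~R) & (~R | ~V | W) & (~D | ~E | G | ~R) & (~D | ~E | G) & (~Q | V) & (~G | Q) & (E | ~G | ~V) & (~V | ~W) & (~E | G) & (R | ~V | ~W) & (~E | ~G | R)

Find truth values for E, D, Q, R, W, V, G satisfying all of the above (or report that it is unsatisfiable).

The formula is unsatisfiable.

Case D = True:
  Clause (~D) is falsified — contradiction.
Case D = False:
  (~R) forces R = False.
  Clause (D | R) is falsified — contradiction.
Both cases fail, so the formula is unsatisfiable.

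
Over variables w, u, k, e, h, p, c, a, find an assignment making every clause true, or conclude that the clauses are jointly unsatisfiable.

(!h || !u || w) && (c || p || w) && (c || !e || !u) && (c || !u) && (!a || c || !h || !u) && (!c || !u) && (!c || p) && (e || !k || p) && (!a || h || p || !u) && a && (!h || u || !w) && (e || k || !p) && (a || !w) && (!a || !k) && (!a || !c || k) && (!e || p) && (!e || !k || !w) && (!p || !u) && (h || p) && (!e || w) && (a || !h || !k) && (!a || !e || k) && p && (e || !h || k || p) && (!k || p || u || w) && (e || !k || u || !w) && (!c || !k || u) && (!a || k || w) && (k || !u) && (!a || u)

UNSATISFIABLE

Case u = True:
  (c || !u) forces c = True.
  Clause (!c || !u) is falsified — contradiction.
Case u = False:
  (a) forces a = True.
  Clause (!a || u) is falsified — contradiction.
Both cases fail, so the formula is unsatisfiable.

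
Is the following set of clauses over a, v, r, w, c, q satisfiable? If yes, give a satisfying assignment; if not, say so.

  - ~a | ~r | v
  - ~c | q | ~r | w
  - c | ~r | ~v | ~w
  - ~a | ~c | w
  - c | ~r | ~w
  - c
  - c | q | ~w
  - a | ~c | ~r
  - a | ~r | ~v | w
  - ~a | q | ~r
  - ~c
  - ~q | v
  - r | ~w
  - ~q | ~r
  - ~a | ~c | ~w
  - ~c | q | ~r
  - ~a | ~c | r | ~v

Unsatisfiable

Case c = True:
  Clause (~c) is falsified — contradiction.
Case c = False:
  Clause (c) is falsified — contradiction.
Both cases fail, so the formula is unsatisfiable.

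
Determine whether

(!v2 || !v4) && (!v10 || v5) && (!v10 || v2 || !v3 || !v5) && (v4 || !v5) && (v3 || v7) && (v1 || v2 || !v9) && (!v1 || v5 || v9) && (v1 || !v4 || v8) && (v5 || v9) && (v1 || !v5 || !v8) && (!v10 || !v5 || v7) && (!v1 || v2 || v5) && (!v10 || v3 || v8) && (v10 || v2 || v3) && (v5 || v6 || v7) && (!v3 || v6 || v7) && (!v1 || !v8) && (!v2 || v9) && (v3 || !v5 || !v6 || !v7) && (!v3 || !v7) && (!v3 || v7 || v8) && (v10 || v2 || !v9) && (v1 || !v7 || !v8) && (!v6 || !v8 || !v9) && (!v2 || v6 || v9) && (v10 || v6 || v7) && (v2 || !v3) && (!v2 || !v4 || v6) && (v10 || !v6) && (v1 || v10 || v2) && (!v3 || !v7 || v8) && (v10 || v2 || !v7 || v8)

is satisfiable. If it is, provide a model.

v1: True; v2: True; v3: False; v4: False; v5: False; v6: False; v7: True; v8: False; v9: True; v10: False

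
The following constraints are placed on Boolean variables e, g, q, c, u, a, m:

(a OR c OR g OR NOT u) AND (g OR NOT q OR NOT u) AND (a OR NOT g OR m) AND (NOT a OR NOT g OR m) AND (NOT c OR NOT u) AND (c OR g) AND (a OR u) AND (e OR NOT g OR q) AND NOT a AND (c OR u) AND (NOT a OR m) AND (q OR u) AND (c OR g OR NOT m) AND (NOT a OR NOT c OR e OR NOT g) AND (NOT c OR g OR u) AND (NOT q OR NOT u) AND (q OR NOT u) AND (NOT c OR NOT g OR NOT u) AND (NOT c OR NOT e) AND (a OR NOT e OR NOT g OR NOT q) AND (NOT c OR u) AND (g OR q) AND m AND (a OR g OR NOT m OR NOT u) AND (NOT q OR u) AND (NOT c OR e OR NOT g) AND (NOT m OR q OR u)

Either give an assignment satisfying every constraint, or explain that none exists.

UNSATISFIABLE

Case q = True:
  (NOT a) forces a = False.
  (a OR u) forces u = True.
  Clause (NOT q OR NOT u) is falsified — contradiction.
Case q = False:
  (NOT a) forces a = False.
  (a OR u) forces u = True.
  Clause (q OR NOT u) is falsified — contradiction.
Both cases fail, so the formula is unsatisfiable.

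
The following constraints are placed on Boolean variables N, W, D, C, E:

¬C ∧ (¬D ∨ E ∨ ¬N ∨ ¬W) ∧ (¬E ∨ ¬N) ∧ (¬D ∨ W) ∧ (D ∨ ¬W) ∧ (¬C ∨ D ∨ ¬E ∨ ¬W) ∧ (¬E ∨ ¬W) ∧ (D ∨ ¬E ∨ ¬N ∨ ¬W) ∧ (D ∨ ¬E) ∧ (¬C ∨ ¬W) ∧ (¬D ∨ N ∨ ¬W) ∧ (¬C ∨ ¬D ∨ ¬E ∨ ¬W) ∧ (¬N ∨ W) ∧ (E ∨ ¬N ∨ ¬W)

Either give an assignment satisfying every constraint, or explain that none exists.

N: False, W: False, D: False, C: False, E: False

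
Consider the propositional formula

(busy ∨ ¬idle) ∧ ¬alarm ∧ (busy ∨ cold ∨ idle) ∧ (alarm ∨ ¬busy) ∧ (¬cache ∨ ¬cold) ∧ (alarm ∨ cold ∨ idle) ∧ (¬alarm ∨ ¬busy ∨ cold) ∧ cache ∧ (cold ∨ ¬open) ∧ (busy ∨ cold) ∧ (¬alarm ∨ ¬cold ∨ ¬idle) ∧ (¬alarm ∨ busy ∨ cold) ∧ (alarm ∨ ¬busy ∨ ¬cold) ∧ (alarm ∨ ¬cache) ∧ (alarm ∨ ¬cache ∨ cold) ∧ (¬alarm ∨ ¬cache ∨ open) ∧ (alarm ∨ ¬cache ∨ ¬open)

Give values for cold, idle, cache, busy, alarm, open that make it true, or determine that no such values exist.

UNSATISFIABLE

Case cache = True:
  (¬alarm) forces alarm = False.
  Clause (alarm ∨ ¬cache) is falsified — contradiction.
Case cache = False:
  Clause (cache) is falsified — contradiction.
Both cases fail, so the formula is unsatisfiable.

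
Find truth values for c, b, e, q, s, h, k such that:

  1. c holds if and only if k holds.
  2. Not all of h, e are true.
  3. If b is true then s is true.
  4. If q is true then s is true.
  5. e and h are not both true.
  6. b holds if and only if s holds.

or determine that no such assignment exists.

c = False, b = True, e = False, q = True, s = True, h = False, k = False

  (1) c=F, k=F — same ✓
  (2) {h, e}: 0/2 true — not all ✓
  (3) b=T ⇒ s: T ✓
  (4) q=T ⇒ s: T ✓
  (5) e=F, h=F — not both ✓
  (6) b=T, s=T — same ✓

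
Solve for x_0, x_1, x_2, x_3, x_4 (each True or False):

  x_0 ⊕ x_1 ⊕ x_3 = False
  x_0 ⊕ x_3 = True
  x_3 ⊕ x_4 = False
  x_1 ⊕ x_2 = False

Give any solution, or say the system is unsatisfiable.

x_0: True; x_1: True; x_2: True; x_3: False; x_4: False

x_0 ⊕ x_1 ⊕ x_3 = T ⊕ T ⊕ F = False ✓
x_0 ⊕ x_3 = T ⊕ F = True ✓
x_3 ⊕ x_4 = F ⊕ F = False ✓
x_1 ⊕ x_2 = T ⊕ T = False ✓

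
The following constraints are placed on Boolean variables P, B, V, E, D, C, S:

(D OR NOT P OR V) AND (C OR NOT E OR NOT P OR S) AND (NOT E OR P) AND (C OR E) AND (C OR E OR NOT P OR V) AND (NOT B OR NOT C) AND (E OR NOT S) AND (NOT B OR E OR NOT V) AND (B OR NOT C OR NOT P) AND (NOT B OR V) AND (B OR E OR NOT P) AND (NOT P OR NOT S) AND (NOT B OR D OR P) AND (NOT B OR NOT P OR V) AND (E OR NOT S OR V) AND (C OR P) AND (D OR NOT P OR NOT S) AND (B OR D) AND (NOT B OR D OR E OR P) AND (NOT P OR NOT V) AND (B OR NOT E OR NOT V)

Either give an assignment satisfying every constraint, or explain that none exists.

Set P = False.
  then (NOT E OR P) forces E = False.
  then (C OR E) forces C = True.
  then (NOT B OR NOT C) forces B = False.
  then (E OR NOT S) forces S = False.
  then (B OR D) forces D = True.
Set V = True.
All clauses satisfied.

P: False, B: False, V: True, E: False, D: True, C: True, S: False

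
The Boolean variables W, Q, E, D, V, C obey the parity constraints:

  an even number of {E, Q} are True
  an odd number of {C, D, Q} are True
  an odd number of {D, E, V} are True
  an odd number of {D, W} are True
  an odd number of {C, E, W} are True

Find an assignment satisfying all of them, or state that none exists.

Unsatisfiable

Adding constraints 1, 2, 4, 5 mod 2: every variable appears an even number of times on the left, so the left side is 0.
But the right sides sum to 1 (mod 2). 0 ≠ 1 — the system is inconsistent.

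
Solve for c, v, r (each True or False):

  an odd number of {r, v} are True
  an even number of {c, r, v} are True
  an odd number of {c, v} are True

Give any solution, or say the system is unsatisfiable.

c = True; v = False; r = True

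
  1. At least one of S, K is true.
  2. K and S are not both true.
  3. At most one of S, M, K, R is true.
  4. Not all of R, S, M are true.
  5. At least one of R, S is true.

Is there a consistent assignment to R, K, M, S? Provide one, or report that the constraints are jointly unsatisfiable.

R=F; K=F; M=F; S=T

  (1) {S, K}: 1 true — at least one ✓
  (2) K=F, S=T — not both ✓
  (3) {S, M, K, R}: 1 true — at most one ✓
  (4) {R, S, M}: 1/3 true — not all ✓
  (5) {R, S}: 1 true — at least one ✓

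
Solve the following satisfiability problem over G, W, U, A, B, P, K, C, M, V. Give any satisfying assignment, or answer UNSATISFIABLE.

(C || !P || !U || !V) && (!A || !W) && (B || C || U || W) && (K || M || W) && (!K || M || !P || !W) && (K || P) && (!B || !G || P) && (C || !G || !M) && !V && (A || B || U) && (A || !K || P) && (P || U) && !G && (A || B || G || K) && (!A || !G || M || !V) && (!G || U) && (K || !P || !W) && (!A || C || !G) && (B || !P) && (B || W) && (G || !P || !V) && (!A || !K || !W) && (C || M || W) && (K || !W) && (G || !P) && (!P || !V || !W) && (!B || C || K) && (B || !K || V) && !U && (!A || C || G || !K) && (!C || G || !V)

UNSATISFIABLE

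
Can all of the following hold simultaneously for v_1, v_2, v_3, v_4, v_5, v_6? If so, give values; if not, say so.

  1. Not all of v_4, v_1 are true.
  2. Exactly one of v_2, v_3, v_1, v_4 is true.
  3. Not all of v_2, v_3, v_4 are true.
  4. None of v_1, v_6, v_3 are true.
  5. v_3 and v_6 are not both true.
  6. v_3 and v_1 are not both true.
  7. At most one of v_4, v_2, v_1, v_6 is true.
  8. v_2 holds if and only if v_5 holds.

v_1 = False, v_2 = True, v_3 = False, v_4 = False, v_5 = True, v_6 = False

  (1) {v_4, v_1}: 0/2 true — not all ✓
  (2) {v_2, v_3, v_1, v_4}: 1 true — exactly one ✓
  (3) {v_2, v_3, v_4}: 1/3 true — not all ✓
  (4) {v_1, v_6, v_3}: 0 true — none ✓
  (5) v_3=F, v_6=F — not both ✓
  (6) v_3=F, v_1=F — not both ✓
  (7) {v_4, v_2, v_1, v_6}: 1 true — at most one ✓
  (8) v_2=T, v_5=T — same ✓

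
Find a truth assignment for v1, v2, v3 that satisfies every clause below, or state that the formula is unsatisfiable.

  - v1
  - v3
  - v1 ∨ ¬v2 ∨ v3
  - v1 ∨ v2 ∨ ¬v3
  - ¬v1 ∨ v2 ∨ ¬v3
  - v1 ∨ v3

Unit clause (v1) forces v1 = True.
Unit clause (v3) forces v3 = True.
In (¬v1 ∨ v2 ∨ ¬v3) only v2 is left, so v2 = True.
Check each clause:
  (v1): v1 holds.
  (v3): v3 holds.
  (v1 ∨ ¬v2 ∨ v3): v1 holds.
  (v1 ∨ v2 ∨ ¬v3): v1 holds.
  (¬v1 ∨ v2 ∨ ¬v3): v2 holds.
  (v1 ∨ v3): v1 holds.
All clauses satisfied.

v1 = True; v2 = True; v3 = True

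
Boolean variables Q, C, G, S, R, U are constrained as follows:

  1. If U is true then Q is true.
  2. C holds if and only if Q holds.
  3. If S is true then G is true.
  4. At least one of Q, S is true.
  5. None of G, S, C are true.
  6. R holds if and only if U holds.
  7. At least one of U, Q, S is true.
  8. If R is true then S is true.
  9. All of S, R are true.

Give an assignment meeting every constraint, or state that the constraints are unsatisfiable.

Case S = True:
  Constraint (5) is violated (S=T) — contradiction.
Case S = False:
  Constraint (9) is violated (S=F) — contradiction.
Both cases fail — unsatisfiable.

Unsatisfiable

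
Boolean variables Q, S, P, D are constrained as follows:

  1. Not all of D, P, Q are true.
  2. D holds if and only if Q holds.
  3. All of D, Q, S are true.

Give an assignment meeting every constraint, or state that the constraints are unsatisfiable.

Q: True, S: True, P: False, D: True

  (1) {D, P, Q}: 2/3 true — not all ✓
  (2) D=T, Q=T — same ✓
  (3) {D, Q, S}: all 3 true ✓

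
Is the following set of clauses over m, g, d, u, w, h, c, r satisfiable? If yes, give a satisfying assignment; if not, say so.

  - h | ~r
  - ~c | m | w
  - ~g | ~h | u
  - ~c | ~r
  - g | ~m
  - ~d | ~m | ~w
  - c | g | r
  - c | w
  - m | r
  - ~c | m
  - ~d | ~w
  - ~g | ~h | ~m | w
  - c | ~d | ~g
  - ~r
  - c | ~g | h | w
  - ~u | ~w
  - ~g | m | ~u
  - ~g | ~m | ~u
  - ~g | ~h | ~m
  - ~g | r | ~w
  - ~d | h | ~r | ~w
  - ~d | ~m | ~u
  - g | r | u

Unit clause (~r) forces r = False.
In (m | r) only m is left, so m = True.
In (g | ~m) only g is left, so g = True.
In (~g | ~m | ~u) only ~u is left, so u = False.
In (~g | ~h | ~m) only ~h is left, so h = False.
In (~g | r | ~w) only ~w is left, so w = False.
In (c | w) only c is left, so c = True.
Set d = False.
All clauses satisfied.

m = True, g = True, d = False, u = False, w = False, h = False, c = True, r = False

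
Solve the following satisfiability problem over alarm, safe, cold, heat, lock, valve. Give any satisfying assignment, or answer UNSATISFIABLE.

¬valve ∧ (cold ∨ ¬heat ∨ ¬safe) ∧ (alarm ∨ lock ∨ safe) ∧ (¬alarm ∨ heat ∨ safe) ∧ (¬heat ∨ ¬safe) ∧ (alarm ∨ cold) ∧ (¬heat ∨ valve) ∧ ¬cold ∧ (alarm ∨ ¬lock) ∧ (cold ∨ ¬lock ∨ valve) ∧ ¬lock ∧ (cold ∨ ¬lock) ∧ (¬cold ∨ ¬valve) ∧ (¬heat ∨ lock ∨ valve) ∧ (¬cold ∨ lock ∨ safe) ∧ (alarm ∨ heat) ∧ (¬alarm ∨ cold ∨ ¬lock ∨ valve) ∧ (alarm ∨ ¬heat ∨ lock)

alarm: True; safe: True; cold: False; heat: False; lock: False; valve: False

Unit clause (¬valve) forces valve = False.
In (¬heat ∨ valve) only ¬heat is left, so heat = False.
Unit clause (¬cold) forces cold = False.
In (cold ∨ ¬lock ∨ valve) only ¬lock is left, so lock = False.
In (alarm ∨ heat) only alarm is left, so alarm = True.
In (¬alarm ∨ heat ∨ safe) only safe is left, so safe = True.
All clauses satisfied.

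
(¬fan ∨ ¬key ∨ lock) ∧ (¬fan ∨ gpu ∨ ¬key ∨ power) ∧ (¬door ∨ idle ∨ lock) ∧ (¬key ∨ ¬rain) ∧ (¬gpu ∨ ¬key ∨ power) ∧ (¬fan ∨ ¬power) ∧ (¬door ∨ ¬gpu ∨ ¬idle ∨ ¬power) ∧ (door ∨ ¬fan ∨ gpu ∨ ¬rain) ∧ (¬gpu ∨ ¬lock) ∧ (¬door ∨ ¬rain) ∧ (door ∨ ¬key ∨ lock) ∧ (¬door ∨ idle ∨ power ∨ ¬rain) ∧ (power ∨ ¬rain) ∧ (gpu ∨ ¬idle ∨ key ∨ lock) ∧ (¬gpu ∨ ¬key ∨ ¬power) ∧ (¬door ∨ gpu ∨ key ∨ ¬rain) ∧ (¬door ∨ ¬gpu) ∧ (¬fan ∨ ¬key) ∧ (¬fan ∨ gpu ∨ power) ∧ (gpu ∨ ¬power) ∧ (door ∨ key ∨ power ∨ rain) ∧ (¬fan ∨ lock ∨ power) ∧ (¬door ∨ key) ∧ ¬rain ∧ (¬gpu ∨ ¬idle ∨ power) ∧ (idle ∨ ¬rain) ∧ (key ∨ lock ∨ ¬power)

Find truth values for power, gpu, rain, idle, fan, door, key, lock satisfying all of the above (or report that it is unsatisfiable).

Unit clause (¬rain) forces rain = False.
Try power = True:
  (¬fan ∨ ¬power) forces fan = False.
  (gpu ∨ ¬power) forces gpu = True.
  (¬gpu ∨ ¬lock) forces lock = False.
  (¬gpu ∨ ¬key ∨ ¬power) forces key = False.
  clause (key ∨ lock ∨ ¬power) is falsified — backtrack.
So power = False.
Try gpu = True:
  (¬gpu ∨ ¬key ∨ power) forces key = False.
  (¬gpu ∨ ¬lock) forces lock = False.
  (¬door ∨ ¬gpu) forces door = False.
  clause (door ∨ key ∨ power ∨ rain) is falsified — backtrack.
So gpu = False.
  then (¬fan ∨ gpu ∨ power) forces fan = False.
Set idle = False.
Set door = False.
  then (door ∨ key ∨ power ∨ rain) forces key = True.
  then (door ∨ ¬key ∨ lock) forces lock = True.
All clauses satisfied.

power: False, gpu: False, rain: False, idle: False, fan: False, door: False, key: True, lock: True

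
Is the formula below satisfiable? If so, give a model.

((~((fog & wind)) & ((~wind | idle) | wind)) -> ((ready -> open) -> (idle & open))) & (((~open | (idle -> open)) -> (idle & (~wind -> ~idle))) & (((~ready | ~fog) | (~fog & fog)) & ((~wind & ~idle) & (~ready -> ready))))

The formula is unsatisfiable.

Case idle = True: the conjunct ~idle is False.
Case idle = False: the conjunct (~open | (idle -> open)) -> (idle & (~wind -> ~idle)) becomes (~open | True) -> (False & True) = False.
Both cases fail — unsatisfiable.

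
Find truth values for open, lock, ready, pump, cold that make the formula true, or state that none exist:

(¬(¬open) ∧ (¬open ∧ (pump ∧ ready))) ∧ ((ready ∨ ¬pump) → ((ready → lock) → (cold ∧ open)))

The formula is unsatisfiable.

Case open = True: the conjunct ¬open is False.
Case open = False: the conjunct ¬(¬open) becomes ¬(¬False) = False.
Both cases fail — unsatisfiable.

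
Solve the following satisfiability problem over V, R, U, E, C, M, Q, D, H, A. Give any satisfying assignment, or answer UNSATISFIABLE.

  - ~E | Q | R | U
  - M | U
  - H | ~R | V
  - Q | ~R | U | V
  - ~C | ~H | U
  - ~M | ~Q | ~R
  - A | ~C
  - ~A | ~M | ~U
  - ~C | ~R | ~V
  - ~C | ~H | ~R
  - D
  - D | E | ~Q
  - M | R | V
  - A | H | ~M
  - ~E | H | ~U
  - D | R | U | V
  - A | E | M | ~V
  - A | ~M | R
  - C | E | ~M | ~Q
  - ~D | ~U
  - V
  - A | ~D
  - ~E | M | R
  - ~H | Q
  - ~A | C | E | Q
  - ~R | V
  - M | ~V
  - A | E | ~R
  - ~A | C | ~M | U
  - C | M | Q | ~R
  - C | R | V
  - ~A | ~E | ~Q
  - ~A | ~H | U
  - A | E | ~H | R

V: True, R: False, U: False, E: False, C: True, M: True, Q: False, D: True, H: False, A: True

Unit clause (D) forces D = True.
In (~D | ~U) only ~U is left, so U = False.
Unit clause (V) forces V = True.
In (A | ~D) only A is left, so A = True.
In (M | ~V) only M is left, so M = True.
In (~A | C | ~M | U) only C is left, so C = True.
In (~A | ~H | U) only ~H is left, so H = False.
In (~C | ~R | ~V) only ~R is left, so R = False.
Try E = True:
  (~E | Q | R | U) forces Q = True.
  clause (~A | ~E | ~Q) is falsified — backtrack.
So E = False.
Set Q = False.
All clauses satisfied.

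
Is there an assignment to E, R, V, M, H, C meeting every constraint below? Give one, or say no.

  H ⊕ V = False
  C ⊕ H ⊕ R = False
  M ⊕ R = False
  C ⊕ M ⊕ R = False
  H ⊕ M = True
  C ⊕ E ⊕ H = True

The formula is unsatisfiable.

Adding constraints 2, 4, 5 mod 2: every variable appears an even number of times on the left, so the left side is 0.
But the right sides sum to 1 (mod 2). 0 ≠ 1 — the system is inconsistent.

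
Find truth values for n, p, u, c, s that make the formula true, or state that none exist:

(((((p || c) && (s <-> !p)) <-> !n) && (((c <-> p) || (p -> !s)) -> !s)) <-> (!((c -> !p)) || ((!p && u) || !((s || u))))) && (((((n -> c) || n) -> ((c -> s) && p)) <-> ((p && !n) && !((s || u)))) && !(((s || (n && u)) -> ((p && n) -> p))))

The conjunct !(((s || (n && u)) -> ((p && n) -> p))) is unsatisfiable on its own:
  p = True: this becomes !(((s || (n && u)) -> True)) = False.
  p = False: this becomes !(((s || (n && u)) -> True)) = False.
So the whole conjunction is unsatisfiable.

Unsatisfiable — no assignment works.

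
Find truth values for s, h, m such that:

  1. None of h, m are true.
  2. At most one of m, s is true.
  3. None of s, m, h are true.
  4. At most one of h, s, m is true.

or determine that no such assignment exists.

s: False, h: False, m: False

  (1) {h, m}: 0 true — none ✓
  (2) {m, s}: 0 true — at most one ✓
  (3) {s, m, h}: 0 true — none ✓
  (4) {h, s, m}: 0 true — at most one ✓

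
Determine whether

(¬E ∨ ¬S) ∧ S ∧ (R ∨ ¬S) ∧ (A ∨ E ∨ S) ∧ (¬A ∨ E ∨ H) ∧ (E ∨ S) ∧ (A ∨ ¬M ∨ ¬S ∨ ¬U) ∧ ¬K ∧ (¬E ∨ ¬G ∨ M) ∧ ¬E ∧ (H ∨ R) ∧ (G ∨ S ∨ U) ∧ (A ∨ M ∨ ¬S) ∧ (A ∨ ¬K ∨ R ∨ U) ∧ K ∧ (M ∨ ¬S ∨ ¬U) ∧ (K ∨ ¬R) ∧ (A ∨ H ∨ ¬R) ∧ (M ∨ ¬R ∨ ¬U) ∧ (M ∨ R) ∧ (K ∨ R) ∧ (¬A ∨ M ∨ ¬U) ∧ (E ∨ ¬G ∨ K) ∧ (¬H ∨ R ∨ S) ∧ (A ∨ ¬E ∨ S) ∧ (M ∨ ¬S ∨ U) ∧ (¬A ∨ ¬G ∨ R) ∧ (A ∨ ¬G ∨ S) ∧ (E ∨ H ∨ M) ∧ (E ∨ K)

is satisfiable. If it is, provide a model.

Unsatisfiable — no assignment works.

Case K = True:
  Clause (¬K) is falsified — contradiction.
Case K = False:
  Clause (K) is falsified — contradiction.
Both cases fail, so the formula is unsatisfiable.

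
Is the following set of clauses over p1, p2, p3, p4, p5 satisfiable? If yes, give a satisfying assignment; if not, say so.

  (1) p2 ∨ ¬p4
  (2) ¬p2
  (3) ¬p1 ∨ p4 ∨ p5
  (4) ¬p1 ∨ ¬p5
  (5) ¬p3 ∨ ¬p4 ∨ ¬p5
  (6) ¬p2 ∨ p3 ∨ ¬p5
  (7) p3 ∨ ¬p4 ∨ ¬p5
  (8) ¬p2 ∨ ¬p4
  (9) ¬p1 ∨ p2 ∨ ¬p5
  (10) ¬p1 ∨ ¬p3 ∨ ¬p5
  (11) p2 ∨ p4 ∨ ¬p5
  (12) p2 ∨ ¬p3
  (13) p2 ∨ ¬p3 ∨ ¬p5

Unit clause (¬p2) forces p2 = False.
In (p2 ∨ ¬p3) only ¬p3 is left, so p3 = False.
In (p2 ∨ ¬p4) only ¬p4 is left, so p4 = False.
In (p2 ∨ p4 ∨ ¬p5) only ¬p5 is left, so p5 = False.
In (¬p1 ∨ p4 ∨ p5) only ¬p1 is left, so p1 = False.
All clauses satisfied.

p1=F; p2=F; p3=F; p4=F; p5=F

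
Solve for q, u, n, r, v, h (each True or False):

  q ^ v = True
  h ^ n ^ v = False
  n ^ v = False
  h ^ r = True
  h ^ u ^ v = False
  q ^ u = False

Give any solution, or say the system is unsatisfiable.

The formula is unsatisfiable.

Adding constraints 1, 2, 3, 5, 6 mod 2: every variable appears an even number of times on the left, so the left side is 0.
But the right sides sum to 1 (mod 2). 0 ≠ 1 — the system is inconsistent.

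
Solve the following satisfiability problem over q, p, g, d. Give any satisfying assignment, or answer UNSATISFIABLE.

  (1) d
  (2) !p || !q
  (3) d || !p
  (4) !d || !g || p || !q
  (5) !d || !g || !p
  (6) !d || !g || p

Unit clause (d) forces d = True.
Set q = True.
  then (!p || !q) forces p = False.
  then (!d || !g || p || !q) forces g = False.
All clauses satisfied.

q = True; p = False; g = False; d = True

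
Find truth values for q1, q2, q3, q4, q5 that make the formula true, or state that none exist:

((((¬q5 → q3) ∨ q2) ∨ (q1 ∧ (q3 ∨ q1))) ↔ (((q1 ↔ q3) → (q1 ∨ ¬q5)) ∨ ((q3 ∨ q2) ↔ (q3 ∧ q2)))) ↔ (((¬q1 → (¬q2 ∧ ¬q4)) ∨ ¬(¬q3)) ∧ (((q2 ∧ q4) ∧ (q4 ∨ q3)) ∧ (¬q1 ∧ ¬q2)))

q1=F, q2=T, q3=F, q4=T, q5=T

  ((((¬q5 → q3) ∨ q2) ∨ (q1 ∧ (q3 ∨ q1))) ↔ (((q1 ↔ q3) → (q1 ∨ ¬q5)) ∨ ((q3 ∨ q2) ↔ (q3 ∧ q2)))) ↔ (((¬q1 → (¬q2 ∧ ¬q4)) ∨ ¬(¬q3)) ∧ (((q2 ∧ q4) ∧ (q4 ∨ q3)) ∧ (¬q1 ∧ ¬q2))) = True
    (((¬q5 → q3) ∨ q2) ∨ (q1 ∧ (q3 ∨ q1))) ↔ (((q1 ↔ q3) → (q1 ∨ ¬q5)) ∨ ((q3 ∨ q2) ↔ (q3 ∧ q2))) = False
      ((¬q5 → q3) ∨ q2) ∨ (q1 ∧ (q3 ∨ q1)) = True
        (¬q5 → q3) ∨ q2 = True
          ¬q5 → q3 = True
            ¬q5 = False
        q1 ∧ (q3 ∨ q1) = False
          q3 ∨ q1 = False
      ((q1 ↔ q3) → (q1 ∨ ¬q5)) ∨ ((q3 ∨ q2) ↔ (q3 ∧ q2)) = False
        (q1 ↔ q3) → (q1 ∨ ¬q5) = False
          q1 ↔ q3 = True
          q1 ∨ ¬q5 = False
            ¬q5 = False
        (q3 ∨ q2) ↔ (q3 ∧ q2) = False
          q3 ∨ q2 = True
          q3 ∧ q2 = False
    ((¬q1 → (¬q2 ∧ ¬q4)) ∨ ¬(¬q3)) ∧ (((q2 ∧ q4) ∧ (q4 ∨ q3)) ∧ (¬q1 ∧ ¬q2)) = False
      (¬q1 → (¬q2 ∧ ¬q4)) ∨ ¬(¬q3) = False
        ¬q1 → (¬q2 ∧ ¬q4) = False
          ¬q1 = True
          ¬q2 ∧ ¬q4 = False
            ¬q2 = False
            ¬q4 = False
        ¬(¬q3) = False
          ¬q3 = True
      ((q2 ∧ q4) ∧ (q4 ∨ q3)) ∧ (¬q1 ∧ ¬q2) = False
        (q2 ∧ q4) ∧ (q4 ∨ q3) = True
          q2 ∧ q4 = True
          q4 ∨ q3 = True
        ¬q1 ∧ ¬q2 = False
          ¬q1 = True
          ¬q2 = False
The formula evaluates to True.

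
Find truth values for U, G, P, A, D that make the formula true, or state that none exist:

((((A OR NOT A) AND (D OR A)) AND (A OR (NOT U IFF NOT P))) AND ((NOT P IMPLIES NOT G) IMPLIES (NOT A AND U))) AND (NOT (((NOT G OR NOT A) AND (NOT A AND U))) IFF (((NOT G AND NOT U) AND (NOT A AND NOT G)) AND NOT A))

U = True; G = False; P = True; A = False; D = True

  (((A OR NOT A) AND (D OR A)) AND (A OR (NOT U IFF NOT P))) AND ((NOT P IMPLIES NOT G) IMPLIES (NOT A AND U)) = True
    ((A OR NOT A) AND (D OR A)) AND (A OR (NOT U IFF NOT P)) = True
      (A OR NOT A) AND (D OR A) = True
        A OR NOT A = True
          NOT A = True
        D OR A = True
      A OR (NOT U IFF NOT P) = True
        NOT U IFF NOT P = True
          NOT U = False
          NOT P = False
    (NOT P IMPLIES NOT G) IMPLIES (NOT A AND U) = True
      NOT P IMPLIES NOT G = True
        NOT P = False
        NOT G = True
      NOT A AND U = True
        NOT A = True
  NOT (((NOT G OR NOT A) AND (NOT A AND U))) IFF (((NOT G AND NOT U) AND (NOT A AND NOT G)) AND NOT A) = True
    NOT (((NOT G OR NOT A) AND (NOT A AND U))) = False
      (NOT G OR NOT A) AND (NOT A AND U) = True
        NOT G OR NOT A = True
          NOT G = True
          NOT A = True
        NOT A AND U = True
          NOT A = True
    ((NOT G AND NOT U) AND (NOT A AND NOT G)) AND NOT A = False
      (NOT G AND NOT U) AND (NOT A AND NOT G) = False
        NOT G AND NOT U = False
          NOT G = True
          NOT U = False
        NOT A AND NOT G = True
          NOT A = True
          NOT G = True
      NOT A = True
Both conjuncts True, so the formula holds.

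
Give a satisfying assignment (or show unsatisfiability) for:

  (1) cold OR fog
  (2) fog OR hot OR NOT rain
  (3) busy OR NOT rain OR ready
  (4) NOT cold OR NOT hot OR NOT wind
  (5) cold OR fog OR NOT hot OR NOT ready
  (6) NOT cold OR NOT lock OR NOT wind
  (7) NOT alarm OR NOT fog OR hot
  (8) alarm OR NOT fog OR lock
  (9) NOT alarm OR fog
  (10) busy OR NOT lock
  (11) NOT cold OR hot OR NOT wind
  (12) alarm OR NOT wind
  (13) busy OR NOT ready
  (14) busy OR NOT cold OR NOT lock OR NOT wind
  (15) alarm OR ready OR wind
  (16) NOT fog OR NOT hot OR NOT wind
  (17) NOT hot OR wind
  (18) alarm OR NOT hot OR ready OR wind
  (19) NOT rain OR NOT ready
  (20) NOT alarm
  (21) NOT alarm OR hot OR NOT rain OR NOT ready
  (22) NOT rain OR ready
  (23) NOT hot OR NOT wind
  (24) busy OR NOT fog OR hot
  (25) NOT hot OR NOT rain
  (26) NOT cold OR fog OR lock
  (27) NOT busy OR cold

Unit clause (NOT alarm) forces alarm = False.
In (alarm OR NOT wind) only NOT wind is left, so wind = False.
In (alarm OR ready OR wind) only ready is left, so ready = True.
In (NOT hot OR wind) only NOT hot is left, so hot = False.
In (NOT rain OR NOT ready) only NOT rain is left, so rain = False.
In (busy OR NOT ready) only busy is left, so busy = True.
In (NOT busy OR cold) only cold is left, so cold = True.
Set fog = False.
  then (NOT cold OR fog OR lock) forces lock = True.
All clauses satisfied.

alarm = False, busy = True, wind = False, ready = True, fog = False, hot = False, rain = False, cold = True, lock = True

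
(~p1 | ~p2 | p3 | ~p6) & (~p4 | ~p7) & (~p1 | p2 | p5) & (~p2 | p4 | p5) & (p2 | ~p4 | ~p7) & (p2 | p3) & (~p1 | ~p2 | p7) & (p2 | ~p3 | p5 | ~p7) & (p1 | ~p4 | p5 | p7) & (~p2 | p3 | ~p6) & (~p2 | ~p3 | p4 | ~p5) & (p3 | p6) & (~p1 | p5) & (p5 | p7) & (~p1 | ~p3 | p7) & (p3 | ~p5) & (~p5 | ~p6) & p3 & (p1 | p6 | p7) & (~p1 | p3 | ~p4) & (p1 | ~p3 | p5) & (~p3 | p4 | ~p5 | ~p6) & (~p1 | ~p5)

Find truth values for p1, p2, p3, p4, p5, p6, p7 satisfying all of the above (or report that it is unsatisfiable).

p1: False, p2: False, p3: True, p4: False, p5: True, p6: False, p7: True

Unit clause (p3) forces p3 = True.
Set p1 = False.
  then (p1 | ~p3 | p5) forces p5 = True.
  then (~p5 | ~p6) forces p6 = False.
  then (p1 | p6 | p7) forces p7 = True.
  then (~p4 | ~p7) forces p4 = False.
  then (~p2 | ~p3 | p4 | ~p5) forces p2 = False.
All clauses satisfied.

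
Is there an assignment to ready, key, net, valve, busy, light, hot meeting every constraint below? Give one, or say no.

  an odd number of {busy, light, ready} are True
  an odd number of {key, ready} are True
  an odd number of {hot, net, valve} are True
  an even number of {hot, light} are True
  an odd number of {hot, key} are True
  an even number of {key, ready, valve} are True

ready = True, key = False, net = True, valve = True, busy = True, light = True, hot = True

{busy, light, ready}: 3 true → odd ✓
{key, ready}: 1 true → odd ✓
{hot, net, valve}: 3 true → odd ✓
{hot, light}: 2 true → even ✓
{hot, key}: 1 true → odd ✓
{key, ready, valve}: 2 true → even ✓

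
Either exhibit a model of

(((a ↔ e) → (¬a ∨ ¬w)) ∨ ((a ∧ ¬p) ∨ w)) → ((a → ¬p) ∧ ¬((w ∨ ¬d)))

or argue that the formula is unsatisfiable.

p = False, a = False, d = True, w = False, e = False

  (((a ↔ e) → (¬a ∨ ¬w)) ∨ ((a ∧ ¬p) ∨ w)) → ((a → ¬p) ∧ ¬((w ∨ ¬d))) = True
    ((a ↔ e) → (¬a ∨ ¬w)) ∨ ((a ∧ ¬p) ∨ w) = True
      (a ↔ e) → (¬a ∨ ¬w) = True
        a ↔ e = True
        ¬a ∨ ¬w = True
          ¬a = True
          ¬w = True
      (a ∧ ¬p) ∨ w = False
        a ∧ ¬p = False
          ¬p = True
    (a → ¬p) ∧ ¬((w ∨ ¬d)) = True
      a → ¬p = True
        ¬p = True
      ¬((w ∨ ¬d)) = True
        w ∨ ¬d = False
          ¬d = False
The formula evaluates to True.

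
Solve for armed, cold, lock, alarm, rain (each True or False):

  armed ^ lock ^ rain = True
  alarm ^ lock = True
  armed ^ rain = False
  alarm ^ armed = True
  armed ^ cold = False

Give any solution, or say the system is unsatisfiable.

armed: True, cold: True, lock: True, alarm: False, rain: True

armed ^ lock ^ rain = T ^ T ^ T = True ✓
alarm ^ lock = F ^ T = True ✓
armed ^ rain = T ^ T = False ✓
alarm ^ armed = F ^ T = True ✓
armed ^ cold = T ^ T = False ✓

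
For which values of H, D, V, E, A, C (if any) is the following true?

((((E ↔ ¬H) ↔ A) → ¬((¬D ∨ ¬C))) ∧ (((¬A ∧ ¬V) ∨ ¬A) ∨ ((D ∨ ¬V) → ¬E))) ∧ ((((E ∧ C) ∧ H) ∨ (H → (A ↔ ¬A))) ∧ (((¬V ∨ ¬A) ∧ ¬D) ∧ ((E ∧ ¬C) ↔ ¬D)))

H = False, D = False, V = False, E = True, A = False, C = False

  (((E ↔ ¬H) ↔ A) → ¬((¬D ∨ ¬C))) ∧ (((¬A ∧ ¬V) ∨ ¬A) ∨ ((D ∨ ¬V) → ¬E)) = True
    ((E ↔ ¬H) ↔ A) → ¬((¬D ∨ ¬C)) = True
      (E ↔ ¬H) ↔ A = False
        E ↔ ¬H = True
          ¬H = True
      ¬((¬D ∨ ¬C)) = False
        ¬D ∨ ¬C = True
          ¬D = True
          ¬C = True
    ((¬A ∧ ¬V) ∨ ¬A) ∨ ((D ∨ ¬V) → ¬E) = True
      (¬A ∧ ¬V) ∨ ¬A = True
        ¬A ∧ ¬V = True
          ¬A = True
          ¬V = True
        ¬A = True
      (D ∨ ¬V) → ¬E = False
        D ∨ ¬V = True
          ¬V = True
        ¬E = False
  (((E ∧ C) ∧ H) ∨ (H → (A ↔ ¬A))) ∧ (((¬V ∨ ¬A) ∧ ¬D) ∧ ((E ∧ ¬C) ↔ ¬D)) = True
    ((E ∧ C) ∧ H) ∨ (H → (A ↔ ¬A)) = True
      (E ∧ C) ∧ H = False
        E ∧ C = False
      H → (A ↔ ¬A) = True
        A ↔ ¬A = False
          ¬A = True
    ((¬V ∨ ¬A) ∧ ¬D) ∧ ((E ∧ ¬C) ↔ ¬D) = True
      (¬V ∨ ¬A) ∧ ¬D = True
        ¬V ∨ ¬A = True
          ¬V = True
          ¬A = True
        ¬D = True
      (E ∧ ¬C) ↔ ¬D = True
        E ∧ ¬C = True
          ¬C = True
        ¬D = True
Both conjuncts True, so the formula holds.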